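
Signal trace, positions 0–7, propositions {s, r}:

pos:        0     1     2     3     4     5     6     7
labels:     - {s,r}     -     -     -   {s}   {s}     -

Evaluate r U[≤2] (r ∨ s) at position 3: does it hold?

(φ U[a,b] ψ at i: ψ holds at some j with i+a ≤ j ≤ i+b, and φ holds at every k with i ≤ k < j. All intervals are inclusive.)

False

Need some j in [3,5] with (r ∨ s), and r at every k in [3,j-1].
  j=3: (r ∨ s) false.
  j=4: (r ∨ s) false.
  j=5: (r ∨ s) holds, but r fails at k=3 → not this j.
No j in the window works → until fails.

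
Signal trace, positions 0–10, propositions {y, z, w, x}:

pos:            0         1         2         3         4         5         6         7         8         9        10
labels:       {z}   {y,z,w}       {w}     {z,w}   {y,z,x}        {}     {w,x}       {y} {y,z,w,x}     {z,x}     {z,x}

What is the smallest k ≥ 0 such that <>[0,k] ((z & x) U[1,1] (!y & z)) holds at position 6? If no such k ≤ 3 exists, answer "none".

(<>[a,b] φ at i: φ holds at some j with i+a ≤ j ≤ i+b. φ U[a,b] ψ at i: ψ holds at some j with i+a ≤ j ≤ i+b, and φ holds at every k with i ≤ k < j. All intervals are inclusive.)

Scan j = 6,7,… for ((z & x) U[1,1] (!y & z)):
  j=6: fails
  j=7: fails
  j=8: holds
First hit at j=8, so smallest k = 8-6 = 2.

2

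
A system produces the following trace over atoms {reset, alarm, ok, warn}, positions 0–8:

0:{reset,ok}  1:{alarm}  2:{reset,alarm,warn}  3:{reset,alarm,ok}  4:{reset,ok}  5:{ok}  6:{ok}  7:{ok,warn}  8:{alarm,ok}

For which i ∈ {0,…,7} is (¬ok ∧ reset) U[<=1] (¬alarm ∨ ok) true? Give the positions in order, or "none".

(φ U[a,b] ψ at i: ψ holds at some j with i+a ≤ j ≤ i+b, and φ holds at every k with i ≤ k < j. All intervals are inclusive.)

0, 2, 3, 4, 5, 6, 7

Evaluate at each i in [0,7]:
  i=0: ✓ (rhs at j=0)
  i=1: ✗ (no rhs in [1,2])
  i=2: ✓ (rhs at j=3; lhs holds on [2,2])
  i=3: ✓ (rhs at j=3)
  i=4: ✓ (rhs at j=4)
  i=5: ✓ (rhs at j=5)
  i=6: ✓ (rhs at j=6)
  i=7: ✓ (rhs at j=7)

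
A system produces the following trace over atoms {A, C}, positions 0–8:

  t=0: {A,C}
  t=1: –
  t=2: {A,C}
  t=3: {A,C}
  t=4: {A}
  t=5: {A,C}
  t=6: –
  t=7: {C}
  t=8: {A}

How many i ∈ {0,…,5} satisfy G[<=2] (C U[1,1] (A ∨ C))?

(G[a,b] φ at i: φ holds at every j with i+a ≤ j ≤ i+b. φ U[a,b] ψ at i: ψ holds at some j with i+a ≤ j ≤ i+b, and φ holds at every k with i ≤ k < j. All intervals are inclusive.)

0

Evaluate at each i in [0,5]:
  i=0: ✗ (fails at j=0)
  i=1: ✗ (fails at j=1)
  i=2: ✗ (fails at j=4)
  i=3: ✗ (fails at j=4)
  i=4: ✗ (fails at j=4)
  i=5: ✗ (fails at j=5)
Positions where it holds: {} → 0.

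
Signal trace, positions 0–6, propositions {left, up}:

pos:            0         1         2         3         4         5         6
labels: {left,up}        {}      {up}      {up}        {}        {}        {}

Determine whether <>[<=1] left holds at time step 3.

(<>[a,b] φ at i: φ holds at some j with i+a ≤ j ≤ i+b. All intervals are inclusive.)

Check left at each j in [3,4]:
  j=3: false
  j=4: false
No position in the window satisfies it → formula fails.

False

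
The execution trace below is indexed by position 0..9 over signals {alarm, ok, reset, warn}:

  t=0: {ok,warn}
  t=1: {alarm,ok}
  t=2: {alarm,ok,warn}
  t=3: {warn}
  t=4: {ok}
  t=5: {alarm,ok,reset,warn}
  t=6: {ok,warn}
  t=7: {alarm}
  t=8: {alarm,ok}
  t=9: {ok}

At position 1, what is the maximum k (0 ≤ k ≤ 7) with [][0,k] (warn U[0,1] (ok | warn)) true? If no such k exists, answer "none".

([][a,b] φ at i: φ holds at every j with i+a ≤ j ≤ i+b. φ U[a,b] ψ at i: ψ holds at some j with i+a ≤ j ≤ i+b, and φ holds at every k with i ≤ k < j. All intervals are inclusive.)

5

(warn U[0,1] (ok | warn)) must hold from j=1 onward; find where it first fails.
  j=1: holds
  j=2: holds
  j=3: holds
  j=4: holds
  j=5: holds
  j=6: holds
  j=7: fails
Holds on [1,6], so largest k = 5.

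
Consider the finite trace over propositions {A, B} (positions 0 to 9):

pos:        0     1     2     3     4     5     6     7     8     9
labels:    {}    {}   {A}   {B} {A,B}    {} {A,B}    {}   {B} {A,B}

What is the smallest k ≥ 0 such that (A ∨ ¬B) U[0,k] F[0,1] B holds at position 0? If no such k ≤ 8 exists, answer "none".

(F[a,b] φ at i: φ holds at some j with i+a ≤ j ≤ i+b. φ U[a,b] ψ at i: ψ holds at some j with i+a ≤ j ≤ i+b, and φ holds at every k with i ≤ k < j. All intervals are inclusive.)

2

Need earliest j ≥ 0 with F[0,1] B, and (A ∨ ¬B) at every k in [0,j-1].
  j=0: rhs fails.
  j=1: rhs fails.
  j=2: rhs holds; lhs holds on [0,1]. k = 2.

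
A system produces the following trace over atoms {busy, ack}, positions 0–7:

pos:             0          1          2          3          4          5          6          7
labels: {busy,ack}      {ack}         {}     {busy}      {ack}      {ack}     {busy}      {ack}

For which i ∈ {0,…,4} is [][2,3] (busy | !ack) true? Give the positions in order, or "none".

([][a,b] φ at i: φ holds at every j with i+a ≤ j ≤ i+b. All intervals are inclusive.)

Evaluate at each i in [0,4]:
  i=0: ✓ (all of [2,3])
  i=1: ✗ (fails at j=4)
  i=2: ✗ (fails at j=4)
  i=3: ✗ (fails at j=5)
  i=4: ✗ (fails at j=7)

0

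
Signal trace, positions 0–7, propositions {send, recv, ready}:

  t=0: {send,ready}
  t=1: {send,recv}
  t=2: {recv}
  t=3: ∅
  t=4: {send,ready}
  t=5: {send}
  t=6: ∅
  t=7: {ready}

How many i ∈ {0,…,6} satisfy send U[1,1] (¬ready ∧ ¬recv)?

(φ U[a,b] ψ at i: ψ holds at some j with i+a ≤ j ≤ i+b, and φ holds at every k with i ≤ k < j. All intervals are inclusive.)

Evaluate at each i in [0,6]:
  i=0: ✗ (no rhs in [1,1])
  i=1: ✗ (no rhs in [2,2])
  i=2: ✗ (lhs fails at k=2 before rhs at j=3)
  i=3: ✗ (no rhs in [4,4])
  i=4: ✓ (rhs at j=5; lhs holds on [4,4])
  i=5: ✓ (rhs at j=6; lhs holds on [5,5])
  i=6: ✗ (no rhs in [7,7])
Positions where it holds: {4, 5} → 2.

2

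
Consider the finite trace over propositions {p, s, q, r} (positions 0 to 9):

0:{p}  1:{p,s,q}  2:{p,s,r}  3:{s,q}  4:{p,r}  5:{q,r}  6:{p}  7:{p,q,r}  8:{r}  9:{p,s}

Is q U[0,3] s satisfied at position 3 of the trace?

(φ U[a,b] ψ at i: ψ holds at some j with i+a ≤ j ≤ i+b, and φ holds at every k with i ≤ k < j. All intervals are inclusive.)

Yes

Need some j in [3,6] with s, and q at every k in [3,j-1].
  j=3: s holds; no prefix to check → satisfied.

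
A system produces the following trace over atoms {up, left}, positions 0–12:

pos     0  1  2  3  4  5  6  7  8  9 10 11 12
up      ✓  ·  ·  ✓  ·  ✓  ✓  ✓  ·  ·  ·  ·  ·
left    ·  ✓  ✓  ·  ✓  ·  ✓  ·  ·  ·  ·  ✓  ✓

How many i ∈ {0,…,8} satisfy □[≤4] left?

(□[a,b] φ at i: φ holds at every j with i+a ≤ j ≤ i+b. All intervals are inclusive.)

Evaluate at each i in [0,8]:
  i=0: ✗ (fails at j=0)
  i=1: ✗ (fails at j=3)
  i=2: ✗ (fails at j=3)
  i=3: ✗ (fails at j=3)
  i=4: ✗ (fails at j=5)
  i=5: ✗ (fails at j=5)
  i=6: ✗ (fails at j=7)
  i=7: ✗ (fails at j=7)
  i=8: ✗ (fails at j=8)
Positions where it holds: {} → 0.

0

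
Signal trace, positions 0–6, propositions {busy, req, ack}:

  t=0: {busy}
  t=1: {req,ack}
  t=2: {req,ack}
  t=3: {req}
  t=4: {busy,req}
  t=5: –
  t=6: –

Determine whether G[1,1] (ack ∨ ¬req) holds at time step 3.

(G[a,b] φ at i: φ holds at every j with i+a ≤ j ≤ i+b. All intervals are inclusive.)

Check (ack ∨ ¬req) at every j in [4,4]:
  j=4: false
Fails at j=4 → formula fails.

Does not hold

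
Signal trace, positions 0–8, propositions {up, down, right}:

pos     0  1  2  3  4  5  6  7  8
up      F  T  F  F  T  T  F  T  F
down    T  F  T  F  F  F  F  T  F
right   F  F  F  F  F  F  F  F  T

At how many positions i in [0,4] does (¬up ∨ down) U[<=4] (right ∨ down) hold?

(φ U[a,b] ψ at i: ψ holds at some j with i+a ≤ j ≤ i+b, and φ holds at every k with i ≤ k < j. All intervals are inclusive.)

2

Evaluate at each i in [0,4]:
  i=0: ✓ (rhs at j=0)
  i=1: ✗ (lhs fails at k=1 before rhs at j=2)
  i=2: ✓ (rhs at j=2)
  i=3: ✗ (lhs fails at k=4 before rhs at j=7)
  i=4: ✗ (lhs fails at k=4 before rhs at j=7)
Positions where it holds: {0, 2} → 2.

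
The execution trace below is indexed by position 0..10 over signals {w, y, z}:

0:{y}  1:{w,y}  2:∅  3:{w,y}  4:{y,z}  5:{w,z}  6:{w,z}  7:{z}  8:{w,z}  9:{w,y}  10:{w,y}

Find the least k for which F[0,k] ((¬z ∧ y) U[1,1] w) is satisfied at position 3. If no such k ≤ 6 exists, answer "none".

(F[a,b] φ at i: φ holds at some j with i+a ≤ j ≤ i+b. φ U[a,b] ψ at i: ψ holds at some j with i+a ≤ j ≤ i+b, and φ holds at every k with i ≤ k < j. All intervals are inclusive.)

6

Scan j = 3,4,… for ((¬z ∧ y) U[1,1] w):
  j=3: fails
  j=4: fails
  j=5: fails
  j=6: fails
  j=7: fails
  j=8: fails
  j=9: holds
First hit at j=9, so smallest k = 9-3 = 6.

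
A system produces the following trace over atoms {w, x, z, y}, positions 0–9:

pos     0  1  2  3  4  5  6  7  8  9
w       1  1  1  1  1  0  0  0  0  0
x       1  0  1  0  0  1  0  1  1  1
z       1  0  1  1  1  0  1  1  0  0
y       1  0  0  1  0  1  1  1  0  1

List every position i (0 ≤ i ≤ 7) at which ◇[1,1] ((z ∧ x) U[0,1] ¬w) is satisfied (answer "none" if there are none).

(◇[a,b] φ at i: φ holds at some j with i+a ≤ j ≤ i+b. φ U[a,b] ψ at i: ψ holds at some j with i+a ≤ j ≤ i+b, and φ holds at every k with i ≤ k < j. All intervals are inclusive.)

Evaluate at each i in [0,7]:
  i=0: ✗ (none in [1,1])
  i=1: ✗ (none in [2,2])
  i=2: ✗ (none in [3,3])
  i=3: ✗ (none in [4,4])
  i=4: ✓ (witness j=5)
  i=5: ✓ (witness j=6)
  i=6: ✓ (witness j=7)
  i=7: ✓ (witness j=8)

4, 5, 6, 7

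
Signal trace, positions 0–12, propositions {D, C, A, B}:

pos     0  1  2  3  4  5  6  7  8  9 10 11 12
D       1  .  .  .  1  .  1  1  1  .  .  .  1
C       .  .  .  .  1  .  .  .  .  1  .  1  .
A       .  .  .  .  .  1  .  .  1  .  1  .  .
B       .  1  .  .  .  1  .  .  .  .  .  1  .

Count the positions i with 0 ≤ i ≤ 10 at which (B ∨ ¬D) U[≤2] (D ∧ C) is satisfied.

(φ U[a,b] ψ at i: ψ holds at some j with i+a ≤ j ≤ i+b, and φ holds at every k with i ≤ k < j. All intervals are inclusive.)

3

Evaluate at each i in [0,10]:
  i=0: ✗ (no rhs in [0,2])
  i=1: ✗ (no rhs in [1,3])
  i=2: ✓ (rhs at j=4; lhs holds on [2,3])
  i=3: ✓ (rhs at j=4; lhs holds on [3,3])
  i=4: ✓ (rhs at j=4)
  i=5: ✗ (no rhs in [5,7])
  i=6: ✗ (no rhs in [6,8])
  i=7: ✗ (no rhs in [7,9])
  i=8: ✗ (no rhs in [8,10])
  i=9: ✗ (no rhs in [9,11])
  i=10: ✗ (no rhs in [10,12])
Positions where it holds: {2, 3, 4} → 3.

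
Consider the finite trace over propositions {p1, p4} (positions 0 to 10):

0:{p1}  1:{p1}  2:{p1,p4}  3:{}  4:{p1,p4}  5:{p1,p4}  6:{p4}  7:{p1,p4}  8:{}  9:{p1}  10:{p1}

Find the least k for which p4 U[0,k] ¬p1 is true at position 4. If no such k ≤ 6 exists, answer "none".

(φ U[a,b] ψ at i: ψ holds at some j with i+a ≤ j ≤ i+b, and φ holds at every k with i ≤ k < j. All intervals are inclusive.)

2

Need earliest j ≥ 4 with ¬p1, and p4 at every k in [4,j-1].
  j=4: rhs fails.
  j=5: rhs fails.
  j=6: rhs holds; lhs holds on [4,5]. k = 2.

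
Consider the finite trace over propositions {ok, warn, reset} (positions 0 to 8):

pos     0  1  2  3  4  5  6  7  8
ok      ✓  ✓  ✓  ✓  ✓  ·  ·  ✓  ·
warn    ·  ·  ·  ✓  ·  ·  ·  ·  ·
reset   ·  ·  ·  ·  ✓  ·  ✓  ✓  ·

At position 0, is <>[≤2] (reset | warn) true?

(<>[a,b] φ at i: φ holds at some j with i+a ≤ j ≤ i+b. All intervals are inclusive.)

Does not hold

Check (reset | warn) at each j in [0,2]:
  j=0: false
  j=1: false
  j=2: false
No position in the window satisfies it → formula fails.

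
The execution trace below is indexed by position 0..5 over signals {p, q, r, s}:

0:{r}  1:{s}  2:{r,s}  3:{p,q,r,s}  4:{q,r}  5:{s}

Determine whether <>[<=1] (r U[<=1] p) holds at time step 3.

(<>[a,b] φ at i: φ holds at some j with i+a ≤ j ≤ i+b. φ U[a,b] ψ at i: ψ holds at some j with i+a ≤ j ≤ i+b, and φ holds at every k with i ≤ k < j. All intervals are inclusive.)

Yes

Check (r U[<=1] p) at each j in [3,4]:
  j=3: holds
  j=4: fails
Found at j=3 → formula holds.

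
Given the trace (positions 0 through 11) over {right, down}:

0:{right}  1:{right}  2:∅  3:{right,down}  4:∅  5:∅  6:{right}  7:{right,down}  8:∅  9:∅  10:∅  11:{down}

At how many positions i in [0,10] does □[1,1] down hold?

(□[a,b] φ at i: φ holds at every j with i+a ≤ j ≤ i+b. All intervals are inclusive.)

3

Evaluate at each i in [0,10]:
  i=0: ✗ (fails at j=1)
  i=1: ✗ (fails at j=2)
  i=2: ✓ (all of [3,3])
  i=3: ✗ (fails at j=4)
  i=4: ✗ (fails at j=5)
  i=5: ✗ (fails at j=6)
  i=6: ✓ (all of [7,7])
  i=7: ✗ (fails at j=8)
  i=8: ✗ (fails at j=9)
  i=9: ✗ (fails at j=10)
  i=10: ✓ (all of [11,11])
Positions where it holds: {2, 6, 10} → 3.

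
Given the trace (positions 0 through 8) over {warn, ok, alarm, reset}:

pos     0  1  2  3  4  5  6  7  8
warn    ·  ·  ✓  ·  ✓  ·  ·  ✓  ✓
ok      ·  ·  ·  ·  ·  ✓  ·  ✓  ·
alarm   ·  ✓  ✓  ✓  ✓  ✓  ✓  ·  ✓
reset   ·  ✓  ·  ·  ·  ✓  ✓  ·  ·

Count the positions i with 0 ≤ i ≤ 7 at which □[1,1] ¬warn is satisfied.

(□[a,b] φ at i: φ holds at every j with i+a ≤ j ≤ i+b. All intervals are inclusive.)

Evaluate at each i in [0,7]:
  i=0: ✓ (all of [1,1])
  i=1: ✗ (fails at j=2)
  i=2: ✓ (all of [3,3])
  i=3: ✗ (fails at j=4)
  i=4: ✓ (all of [5,5])
  i=5: ✓ (all of [6,6])
  i=6: ✗ (fails at j=7)
  i=7: ✗ (fails at j=8)
Positions where it holds: {0, 2, 4, 5} → 4.

4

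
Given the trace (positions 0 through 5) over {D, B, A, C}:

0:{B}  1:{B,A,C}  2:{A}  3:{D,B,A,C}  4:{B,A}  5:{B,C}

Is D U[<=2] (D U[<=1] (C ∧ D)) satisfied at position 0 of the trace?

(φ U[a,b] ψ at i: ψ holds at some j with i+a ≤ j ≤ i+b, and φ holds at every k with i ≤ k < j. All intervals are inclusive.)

Need some j in [0,2] with (D U[<=1] (C ∧ D)), and D at every k in [0,j-1].
  j=0: (D U[<=1] (C ∧ D)) — fails.
  j=1: (D U[<=1] (C ∧ D)) — fails.
  j=2: (D U[<=1] (C ∧ D)) — fails.
No j in the window works → until fails.

Does not hold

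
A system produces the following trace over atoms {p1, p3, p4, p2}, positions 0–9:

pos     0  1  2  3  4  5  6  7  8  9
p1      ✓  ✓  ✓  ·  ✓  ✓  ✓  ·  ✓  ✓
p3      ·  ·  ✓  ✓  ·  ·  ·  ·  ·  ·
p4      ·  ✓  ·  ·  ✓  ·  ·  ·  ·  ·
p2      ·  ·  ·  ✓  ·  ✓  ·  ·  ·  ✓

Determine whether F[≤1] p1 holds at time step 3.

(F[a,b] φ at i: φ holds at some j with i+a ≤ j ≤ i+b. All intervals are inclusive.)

Yes

Check p1 at each j in [3,4]:
  j=3: false
  j=4: true
Found at j=4 → formula holds.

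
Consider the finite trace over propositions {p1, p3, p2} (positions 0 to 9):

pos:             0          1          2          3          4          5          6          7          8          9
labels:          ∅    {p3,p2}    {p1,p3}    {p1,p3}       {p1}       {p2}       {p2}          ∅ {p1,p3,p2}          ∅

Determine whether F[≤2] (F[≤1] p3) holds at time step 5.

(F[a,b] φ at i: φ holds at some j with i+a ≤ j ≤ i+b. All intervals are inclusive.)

Holds

Check F[≤1] p3 at each j in [5,7]:
  j=5: fails (none in [5,6])
  j=6: fails (none in [6,7])
  j=7: holds (witness at 8)
Found at j=7 → formula holds.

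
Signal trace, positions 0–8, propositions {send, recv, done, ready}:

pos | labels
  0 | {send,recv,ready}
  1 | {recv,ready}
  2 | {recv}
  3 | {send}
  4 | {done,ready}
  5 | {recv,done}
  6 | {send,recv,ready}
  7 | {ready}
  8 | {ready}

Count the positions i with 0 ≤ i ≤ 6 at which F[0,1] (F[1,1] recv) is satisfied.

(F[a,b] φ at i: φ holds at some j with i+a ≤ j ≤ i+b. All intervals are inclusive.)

Evaluate at each i in [0,6]:
  i=0: ✓ (witness j=0)
  i=1: ✓ (witness j=1)
  i=2: ✗ (none in [2,3])
  i=3: ✓ (witness j=4)
  i=4: ✓ (witness j=4)
  i=5: ✓ (witness j=5)
  i=6: ✗ (none in [6,7])
Positions where it holds: {0, 1, 3, 4, 5} → 5.

5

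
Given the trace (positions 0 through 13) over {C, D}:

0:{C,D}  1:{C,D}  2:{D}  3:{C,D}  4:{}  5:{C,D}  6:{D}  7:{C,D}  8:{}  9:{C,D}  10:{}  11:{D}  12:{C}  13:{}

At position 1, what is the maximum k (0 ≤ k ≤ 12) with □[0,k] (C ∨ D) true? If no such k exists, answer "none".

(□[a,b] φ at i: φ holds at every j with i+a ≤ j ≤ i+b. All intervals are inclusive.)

2

(C ∨ D) must hold from j=1 onward; find where it first fails.
  j=1: holds
  j=2: holds
  j=3: holds
  j=4: fails
Holds on [1,3], so largest k = 2.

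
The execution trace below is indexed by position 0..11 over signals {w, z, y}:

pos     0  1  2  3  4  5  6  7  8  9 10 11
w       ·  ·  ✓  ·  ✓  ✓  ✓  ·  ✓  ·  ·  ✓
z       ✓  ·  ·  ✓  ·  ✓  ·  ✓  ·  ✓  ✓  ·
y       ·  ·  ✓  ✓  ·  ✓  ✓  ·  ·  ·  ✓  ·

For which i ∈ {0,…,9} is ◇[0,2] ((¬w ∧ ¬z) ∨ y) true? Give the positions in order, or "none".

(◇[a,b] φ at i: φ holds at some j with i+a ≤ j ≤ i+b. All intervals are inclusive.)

0, 1, 2, 3, 4, 5, 6, 8, 9

Evaluate at each i in [0,9]:
  i=0: ✓ (witness j=1)
  i=1: ✓ (witness j=1)
  i=2: ✓ (witness j=2)
  i=3: ✓ (witness j=3)
  i=4: ✓ (witness j=5)
  i=5: ✓ (witness j=5)
  i=6: ✓ (witness j=6)
  i=7: ✗ (none in [7,9])
  i=8: ✓ (witness j=10)
  i=9: ✓ (witness j=10)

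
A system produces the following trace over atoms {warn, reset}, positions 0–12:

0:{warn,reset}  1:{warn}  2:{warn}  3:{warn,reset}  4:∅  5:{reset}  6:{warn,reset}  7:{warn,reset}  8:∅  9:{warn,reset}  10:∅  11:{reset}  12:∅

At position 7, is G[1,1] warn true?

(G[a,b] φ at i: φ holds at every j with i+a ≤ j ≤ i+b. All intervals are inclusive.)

Does not hold

Check warn at every j in [8,8]:
  j=8: false
Fails at j=8 → formula fails.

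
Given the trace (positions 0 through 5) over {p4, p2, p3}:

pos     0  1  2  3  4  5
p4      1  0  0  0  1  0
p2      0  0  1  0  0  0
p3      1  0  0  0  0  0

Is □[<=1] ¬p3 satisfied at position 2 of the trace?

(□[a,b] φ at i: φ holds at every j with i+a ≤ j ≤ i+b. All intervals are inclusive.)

Check ¬p3 at every j in [2,3]:
  j=2: true
  j=3: true
All positions satisfy it → formula holds.

True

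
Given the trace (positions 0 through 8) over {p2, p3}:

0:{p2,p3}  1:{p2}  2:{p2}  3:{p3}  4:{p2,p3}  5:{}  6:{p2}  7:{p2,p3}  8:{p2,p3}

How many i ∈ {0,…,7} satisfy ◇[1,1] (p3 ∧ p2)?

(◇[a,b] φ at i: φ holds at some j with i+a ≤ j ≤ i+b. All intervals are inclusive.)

Evaluate at each i in [0,7]:
  i=0: ✗ (none in [1,1])
  i=1: ✗ (none in [2,2])
  i=2: ✗ (none in [3,3])
  i=3: ✓ (witness j=4)
  i=4: ✗ (none in [5,5])
  i=5: ✗ (none in [6,6])
  i=6: ✓ (witness j=7)
  i=7: ✓ (witness j=8)
Positions where it holds: {3, 6, 7} → 3.

3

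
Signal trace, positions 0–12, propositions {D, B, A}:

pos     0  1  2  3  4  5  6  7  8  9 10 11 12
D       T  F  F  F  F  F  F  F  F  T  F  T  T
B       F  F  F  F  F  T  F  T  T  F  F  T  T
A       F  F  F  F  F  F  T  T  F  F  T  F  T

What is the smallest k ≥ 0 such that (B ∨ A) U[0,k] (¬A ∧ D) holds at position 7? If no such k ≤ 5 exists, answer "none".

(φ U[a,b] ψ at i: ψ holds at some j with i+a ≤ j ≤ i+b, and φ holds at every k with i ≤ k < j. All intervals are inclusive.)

Need earliest j ≥ 7 with (¬A ∧ D), and (B ∨ A) at every k in [7,j-1].
  j=7: rhs fails.
  j=8: rhs fails.
  j=9: rhs holds; lhs holds on [7,8]. k = 2.

2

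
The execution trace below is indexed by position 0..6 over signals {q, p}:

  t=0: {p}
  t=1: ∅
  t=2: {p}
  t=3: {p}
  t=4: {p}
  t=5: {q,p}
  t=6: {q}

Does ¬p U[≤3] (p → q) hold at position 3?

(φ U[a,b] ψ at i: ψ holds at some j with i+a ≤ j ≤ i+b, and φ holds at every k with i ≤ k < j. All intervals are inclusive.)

Need some j in [3,6] with (p → q), and ¬p at every k in [3,j-1].
  j=3: (p → q) false.
  j=4: (p → q) false.
  j=5: (p → q) holds, but ¬p fails at k=3 → not this j.
  j=6: (p → q) holds, but ¬p fails at k=3 → not this j.
No j in the window works → until fails.

No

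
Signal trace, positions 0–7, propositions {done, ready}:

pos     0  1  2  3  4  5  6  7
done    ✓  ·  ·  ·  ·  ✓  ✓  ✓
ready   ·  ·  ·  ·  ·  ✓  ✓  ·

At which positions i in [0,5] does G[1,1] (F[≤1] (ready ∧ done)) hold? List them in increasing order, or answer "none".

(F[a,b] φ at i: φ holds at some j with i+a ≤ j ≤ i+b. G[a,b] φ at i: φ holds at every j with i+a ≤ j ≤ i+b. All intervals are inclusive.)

3, 4, 5

Evaluate at each i in [0,5]:
  i=0: ✗ (fails at j=1)
  i=1: ✗ (fails at j=2)
  i=2: ✗ (fails at j=3)
  i=3: ✓ (all of [4,4])
  i=4: ✓ (all of [5,5])
  i=5: ✓ (all of [6,6])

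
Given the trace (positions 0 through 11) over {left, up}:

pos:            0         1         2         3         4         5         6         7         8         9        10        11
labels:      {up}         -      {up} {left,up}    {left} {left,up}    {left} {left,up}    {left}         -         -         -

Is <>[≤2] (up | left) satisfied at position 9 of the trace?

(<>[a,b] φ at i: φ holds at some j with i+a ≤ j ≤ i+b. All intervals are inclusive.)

Does not hold

Check (up | left) at each j in [9,11]:
  j=9: false
  j=10: false
  j=11: false
No position in the window satisfies it → formula fails.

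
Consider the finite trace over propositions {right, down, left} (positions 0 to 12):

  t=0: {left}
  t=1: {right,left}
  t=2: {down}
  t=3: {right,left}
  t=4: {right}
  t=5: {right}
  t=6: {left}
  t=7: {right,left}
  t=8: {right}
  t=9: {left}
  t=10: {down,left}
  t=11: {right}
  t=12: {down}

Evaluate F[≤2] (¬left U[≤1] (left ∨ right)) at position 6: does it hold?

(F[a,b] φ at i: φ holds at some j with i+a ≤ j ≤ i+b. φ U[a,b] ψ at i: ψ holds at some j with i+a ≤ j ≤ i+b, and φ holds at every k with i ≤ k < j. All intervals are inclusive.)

True

Check (¬left U[≤1] (left ∨ right)) at each j in [6,8]:
  j=6: holds
  j=7: holds
  j=8: holds
Found at j=6 → formula holds.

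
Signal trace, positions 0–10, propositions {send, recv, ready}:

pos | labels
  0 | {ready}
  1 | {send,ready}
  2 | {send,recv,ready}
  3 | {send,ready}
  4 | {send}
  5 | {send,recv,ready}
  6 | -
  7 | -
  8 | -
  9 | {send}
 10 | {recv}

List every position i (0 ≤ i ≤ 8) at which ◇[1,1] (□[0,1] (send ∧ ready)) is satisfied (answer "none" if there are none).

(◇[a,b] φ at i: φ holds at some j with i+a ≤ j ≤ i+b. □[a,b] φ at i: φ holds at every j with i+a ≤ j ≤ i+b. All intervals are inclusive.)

0, 1

Evaluate at each i in [0,8]:
  i=0: ✓ (witness j=1)
  i=1: ✓ (witness j=2)
  i=2: ✗ (none in [3,3])
  i=3: ✗ (none in [4,4])
  i=4: ✗ (none in [5,5])
  i=5: ✗ (none in [6,6])
  i=6: ✗ (none in [7,7])
  i=7: ✗ (none in [8,8])
  i=8: ✗ (none in [9,9])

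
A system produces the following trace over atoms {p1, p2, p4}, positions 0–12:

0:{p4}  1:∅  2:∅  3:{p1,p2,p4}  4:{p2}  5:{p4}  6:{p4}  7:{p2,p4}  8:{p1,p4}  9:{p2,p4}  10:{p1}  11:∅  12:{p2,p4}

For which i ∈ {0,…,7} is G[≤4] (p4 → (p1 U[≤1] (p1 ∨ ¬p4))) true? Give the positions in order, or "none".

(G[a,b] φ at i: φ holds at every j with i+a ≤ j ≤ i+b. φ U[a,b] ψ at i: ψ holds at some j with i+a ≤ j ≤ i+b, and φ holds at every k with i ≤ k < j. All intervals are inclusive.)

none

Evaluate at each i in [0,7]:
  i=0: ✗ (fails at j=0)
  i=1: ✗ (fails at j=5)
  i=2: ✗ (fails at j=5)
  i=3: ✗ (fails at j=5)
  i=4: ✗ (fails at j=5)
  i=5: ✗ (fails at j=5)
  i=6: ✗ (fails at j=6)
  i=7: ✗ (fails at j=7)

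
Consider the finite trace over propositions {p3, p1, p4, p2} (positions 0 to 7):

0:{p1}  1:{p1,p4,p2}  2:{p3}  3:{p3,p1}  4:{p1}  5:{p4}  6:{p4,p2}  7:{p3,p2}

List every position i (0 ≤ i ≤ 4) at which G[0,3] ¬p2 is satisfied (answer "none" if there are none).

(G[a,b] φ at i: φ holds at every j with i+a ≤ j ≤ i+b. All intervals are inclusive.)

2

Evaluate at each i in [0,4]:
  i=0: ✗ (fails at j=1)
  i=1: ✗ (fails at j=1)
  i=2: ✓ (all of [2,5])
  i=3: ✗ (fails at j=6)
  i=4: ✗ (fails at j=6)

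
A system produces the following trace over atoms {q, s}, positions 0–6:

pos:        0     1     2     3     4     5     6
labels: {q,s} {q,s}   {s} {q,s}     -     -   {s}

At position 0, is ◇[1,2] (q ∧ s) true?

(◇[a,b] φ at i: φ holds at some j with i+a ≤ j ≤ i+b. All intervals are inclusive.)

Check (q ∧ s) at each j in [1,2]:
  j=1: true
  j=2: false
Found at j=1 → formula holds.

True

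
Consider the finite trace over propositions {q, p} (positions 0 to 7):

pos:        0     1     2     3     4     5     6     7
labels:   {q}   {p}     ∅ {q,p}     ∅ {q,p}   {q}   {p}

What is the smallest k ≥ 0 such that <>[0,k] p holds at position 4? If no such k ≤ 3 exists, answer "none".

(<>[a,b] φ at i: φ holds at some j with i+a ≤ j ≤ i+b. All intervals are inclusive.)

1

Scan j = 4,5,… for p:
  j=4: fails
  j=5: holds
First hit at j=5, so smallest k = 5-4 = 1.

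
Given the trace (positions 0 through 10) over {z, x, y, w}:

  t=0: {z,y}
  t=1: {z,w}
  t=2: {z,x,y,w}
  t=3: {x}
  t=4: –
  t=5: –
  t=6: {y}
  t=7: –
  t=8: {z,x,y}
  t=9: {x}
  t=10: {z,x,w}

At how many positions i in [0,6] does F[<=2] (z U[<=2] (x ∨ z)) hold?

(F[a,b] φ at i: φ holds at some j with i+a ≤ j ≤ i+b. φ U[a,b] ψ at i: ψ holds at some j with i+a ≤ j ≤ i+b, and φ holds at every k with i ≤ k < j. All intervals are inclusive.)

Evaluate at each i in [0,6]:
  i=0: ✓ (witness j=0)
  i=1: ✓ (witness j=1)
  i=2: ✓ (witness j=2)
  i=3: ✓ (witness j=3)
  i=4: ✗ (none in [4,6])
  i=5: ✗ (none in [5,7])
  i=6: ✓ (witness j=8)
Positions where it holds: {0, 1, 2, 3, 6} → 5.

5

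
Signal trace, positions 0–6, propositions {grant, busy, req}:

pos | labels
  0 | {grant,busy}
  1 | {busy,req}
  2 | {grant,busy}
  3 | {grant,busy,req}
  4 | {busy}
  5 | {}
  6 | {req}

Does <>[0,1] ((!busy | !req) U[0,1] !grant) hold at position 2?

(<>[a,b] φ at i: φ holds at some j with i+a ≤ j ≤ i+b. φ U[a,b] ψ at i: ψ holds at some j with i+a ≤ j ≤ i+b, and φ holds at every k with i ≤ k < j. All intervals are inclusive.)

Does not hold

Check ((!busy | !req) U[0,1] !grant) at each j in [2,3]:
  j=2: fails
  j=3: fails
No position in the window satisfies it → formula fails.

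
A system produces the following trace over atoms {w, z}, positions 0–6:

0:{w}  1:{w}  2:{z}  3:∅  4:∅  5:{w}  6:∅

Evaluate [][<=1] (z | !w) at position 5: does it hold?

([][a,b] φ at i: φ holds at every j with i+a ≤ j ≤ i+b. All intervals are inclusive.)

Check (z | !w) at every j in [5,6]:
  j=5: false
  j=6: true
Fails at j=5 → formula fails.

Does not hold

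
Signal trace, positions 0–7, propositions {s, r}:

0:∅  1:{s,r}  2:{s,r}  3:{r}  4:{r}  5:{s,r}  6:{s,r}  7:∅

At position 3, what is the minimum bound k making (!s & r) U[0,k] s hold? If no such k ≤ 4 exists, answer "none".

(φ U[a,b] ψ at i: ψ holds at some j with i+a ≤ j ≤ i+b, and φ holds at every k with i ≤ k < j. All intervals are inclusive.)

Need earliest j ≥ 3 with s, and (!s & r) at every k in [3,j-1].
  j=3: rhs fails.
  j=4: rhs fails.
  j=5: rhs holds; lhs holds on [3,4]. k = 2.

2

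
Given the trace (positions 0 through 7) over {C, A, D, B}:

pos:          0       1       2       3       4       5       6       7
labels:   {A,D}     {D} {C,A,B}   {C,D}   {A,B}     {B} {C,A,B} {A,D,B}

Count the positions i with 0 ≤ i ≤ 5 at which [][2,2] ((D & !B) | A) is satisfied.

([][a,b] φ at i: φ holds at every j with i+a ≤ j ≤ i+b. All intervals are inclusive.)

Evaluate at each i in [0,5]:
  i=0: ✓ (all of [2,2])
  i=1: ✓ (all of [3,3])
  i=2: ✓ (all of [4,4])
  i=3: ✗ (fails at j=5)
  i=4: ✓ (all of [6,6])
  i=5: ✓ (all of [7,7])
Positions where it holds: {0, 1, 2, 4, 5} → 5.

5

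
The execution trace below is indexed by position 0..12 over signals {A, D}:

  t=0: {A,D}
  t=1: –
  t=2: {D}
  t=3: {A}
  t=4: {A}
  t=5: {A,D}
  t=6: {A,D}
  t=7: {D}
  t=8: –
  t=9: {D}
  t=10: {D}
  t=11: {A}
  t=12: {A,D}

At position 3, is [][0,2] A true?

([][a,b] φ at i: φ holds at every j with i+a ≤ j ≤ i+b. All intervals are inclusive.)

Holds

Check A at every j in [3,5]:
  j=3: true
  j=4: true
  j=5: true
All positions satisfy it → formula holds.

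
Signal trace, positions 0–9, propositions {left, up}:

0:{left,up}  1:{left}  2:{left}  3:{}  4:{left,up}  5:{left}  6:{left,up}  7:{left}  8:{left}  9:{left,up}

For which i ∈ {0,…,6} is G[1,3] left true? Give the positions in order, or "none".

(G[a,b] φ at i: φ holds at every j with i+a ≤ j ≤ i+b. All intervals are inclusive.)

3, 4, 5, 6

Evaluate at each i in [0,6]:
  i=0: ✗ (fails at j=3)
  i=1: ✗ (fails at j=3)
  i=2: ✗ (fails at j=3)
  i=3: ✓ (all of [4,6])
  i=4: ✓ (all of [5,7])
  i=5: ✓ (all of [6,8])
  i=6: ✓ (all of [7,9])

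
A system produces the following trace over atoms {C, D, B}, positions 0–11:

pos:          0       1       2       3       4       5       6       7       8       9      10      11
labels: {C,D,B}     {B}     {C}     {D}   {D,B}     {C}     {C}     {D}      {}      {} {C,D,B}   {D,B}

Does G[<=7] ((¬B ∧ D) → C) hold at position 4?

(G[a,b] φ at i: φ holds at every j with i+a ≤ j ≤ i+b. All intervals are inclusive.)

Does not hold

Check ((¬B ∧ D) → C) at every j in [4,11]:
  j=4: antecedent false → ✓
  j=5: antecedent false → ✓
  j=6: antecedent false → ✓
  j=7: antecedent true; consequent false → ✗
  j=8: antecedent false → ✓
  j=9: antecedent false → ✓
  j=10: antecedent false → ✓
  j=11: antecedent false → ✓
Fails at j=7 → formula fails.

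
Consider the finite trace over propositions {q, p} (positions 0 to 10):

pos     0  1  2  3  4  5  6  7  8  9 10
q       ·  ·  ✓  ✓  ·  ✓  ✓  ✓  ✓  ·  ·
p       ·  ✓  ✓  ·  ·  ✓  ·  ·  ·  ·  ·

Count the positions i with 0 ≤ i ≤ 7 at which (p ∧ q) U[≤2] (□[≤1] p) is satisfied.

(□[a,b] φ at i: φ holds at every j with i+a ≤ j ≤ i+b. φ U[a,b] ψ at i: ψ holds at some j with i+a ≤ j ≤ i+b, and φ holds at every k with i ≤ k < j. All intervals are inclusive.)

Evaluate at each i in [0,7]:
  i=0: ✗ (lhs fails at k=0 before rhs at j=1)
  i=1: ✓ (rhs at j=1)
  i=2: ✗ (no rhs in [2,4])
  i=3: ✗ (no rhs in [3,5])
  i=4: ✗ (no rhs in [4,6])
  i=5: ✗ (no rhs in [5,7])
  i=6: ✗ (no rhs in [6,8])
  i=7: ✗ (no rhs in [7,9])
Positions where it holds: {1} → 1.

1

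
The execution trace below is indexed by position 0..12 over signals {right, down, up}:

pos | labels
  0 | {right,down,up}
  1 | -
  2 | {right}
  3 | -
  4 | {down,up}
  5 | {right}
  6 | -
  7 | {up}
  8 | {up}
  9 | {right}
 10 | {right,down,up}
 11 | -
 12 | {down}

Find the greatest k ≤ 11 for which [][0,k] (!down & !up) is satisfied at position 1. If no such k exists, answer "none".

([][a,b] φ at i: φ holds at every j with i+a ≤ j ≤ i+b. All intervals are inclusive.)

2

(!down & !up) must hold from j=1 onward; find where it first fails.
  j=1: holds
  j=2: holds
  j=3: holds
  j=4: fails
Holds on [1,3], so largest k = 2.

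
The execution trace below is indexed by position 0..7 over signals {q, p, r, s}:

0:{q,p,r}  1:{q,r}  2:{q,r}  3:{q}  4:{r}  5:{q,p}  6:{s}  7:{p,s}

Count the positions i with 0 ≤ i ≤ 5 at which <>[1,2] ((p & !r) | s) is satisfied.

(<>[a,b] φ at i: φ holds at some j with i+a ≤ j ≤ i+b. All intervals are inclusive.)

3

Evaluate at each i in [0,5]:
  i=0: ✗ (none in [1,2])
  i=1: ✗ (none in [2,3])
  i=2: ✗ (none in [3,4])
  i=3: ✓ (witness j=5)
  i=4: ✓ (witness j=5)
  i=5: ✓ (witness j=6)
Positions where it holds: {3, 4, 5} → 3.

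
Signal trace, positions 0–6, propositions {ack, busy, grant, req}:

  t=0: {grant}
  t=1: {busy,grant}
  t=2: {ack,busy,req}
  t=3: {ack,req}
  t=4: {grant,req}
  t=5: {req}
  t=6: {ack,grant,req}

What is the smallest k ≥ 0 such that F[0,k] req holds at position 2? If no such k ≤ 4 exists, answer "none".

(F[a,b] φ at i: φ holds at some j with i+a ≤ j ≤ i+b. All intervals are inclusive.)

0

Scan j = 2,3,… for req:
  j=2: holds
First hit at j=2, so smallest k = 2-2 = 0.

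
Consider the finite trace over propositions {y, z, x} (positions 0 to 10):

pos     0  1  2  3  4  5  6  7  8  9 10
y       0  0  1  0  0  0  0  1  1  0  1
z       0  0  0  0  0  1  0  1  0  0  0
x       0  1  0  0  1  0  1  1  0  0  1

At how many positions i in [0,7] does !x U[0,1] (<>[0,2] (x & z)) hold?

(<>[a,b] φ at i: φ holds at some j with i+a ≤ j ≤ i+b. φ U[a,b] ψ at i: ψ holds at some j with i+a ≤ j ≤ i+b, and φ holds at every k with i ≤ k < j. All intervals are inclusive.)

3

Evaluate at each i in [0,7]:
  i=0: ✗ (no rhs in [0,1])
  i=1: ✗ (no rhs in [1,2])
  i=2: ✗ (no rhs in [2,3])
  i=3: ✗ (no rhs in [3,4])
  i=4: ✗ (lhs fails at k=4 before rhs at j=5)
  i=5: ✓ (rhs at j=5)
  i=6: ✓ (rhs at j=6)
  i=7: ✓ (rhs at j=7)
Positions where it holds: {5, 6, 7} → 3.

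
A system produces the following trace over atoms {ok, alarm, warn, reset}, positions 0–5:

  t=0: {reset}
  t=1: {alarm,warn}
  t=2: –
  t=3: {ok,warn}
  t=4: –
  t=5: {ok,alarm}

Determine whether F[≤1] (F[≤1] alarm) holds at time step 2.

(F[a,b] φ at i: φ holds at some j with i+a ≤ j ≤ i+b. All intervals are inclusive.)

No

Check F[≤1] alarm at each j in [2,3]:
  j=2: fails (none in [2,3])
  j=3: fails (none in [3,4])
No position in the window satisfies it → formula fails.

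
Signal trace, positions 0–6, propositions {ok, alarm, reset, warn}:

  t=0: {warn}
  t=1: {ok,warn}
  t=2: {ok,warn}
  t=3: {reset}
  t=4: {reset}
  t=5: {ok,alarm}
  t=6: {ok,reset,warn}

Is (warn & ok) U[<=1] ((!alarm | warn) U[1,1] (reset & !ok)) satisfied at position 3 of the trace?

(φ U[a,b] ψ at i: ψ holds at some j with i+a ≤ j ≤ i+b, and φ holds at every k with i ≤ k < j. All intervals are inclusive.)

True

Need some j in [3,4] with ((!alarm | warn) U[1,1] (reset & !ok)), and (warn & ok) at every k in [3,j-1].
  j=3: ((!alarm | warn) U[1,1] (reset & !ok)) holds; no prefix to check → satisfied.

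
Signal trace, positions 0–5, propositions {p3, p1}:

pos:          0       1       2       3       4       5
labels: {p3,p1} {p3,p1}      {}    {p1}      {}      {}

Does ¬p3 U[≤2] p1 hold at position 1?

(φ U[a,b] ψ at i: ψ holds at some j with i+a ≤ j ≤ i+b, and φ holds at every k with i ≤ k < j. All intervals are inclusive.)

Need some j in [1,3] with p1, and ¬p3 at every k in [1,j-1].
  j=1: p1 holds; no prefix to check → satisfied.

Holds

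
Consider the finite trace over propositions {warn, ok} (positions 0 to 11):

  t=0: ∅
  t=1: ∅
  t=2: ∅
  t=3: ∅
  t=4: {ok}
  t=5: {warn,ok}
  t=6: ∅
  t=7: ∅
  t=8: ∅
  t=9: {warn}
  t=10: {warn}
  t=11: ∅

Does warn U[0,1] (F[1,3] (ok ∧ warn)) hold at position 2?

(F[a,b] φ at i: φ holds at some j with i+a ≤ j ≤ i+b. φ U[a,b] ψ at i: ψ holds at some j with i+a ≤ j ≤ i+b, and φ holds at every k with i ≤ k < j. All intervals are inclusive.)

Holds

Need some j in [2,3] with F[1,3] (ok ∧ warn), and warn at every k in [2,j-1].
  j=2: F[1,3] (ok ∧ warn) holds; no prefix to check → satisfied.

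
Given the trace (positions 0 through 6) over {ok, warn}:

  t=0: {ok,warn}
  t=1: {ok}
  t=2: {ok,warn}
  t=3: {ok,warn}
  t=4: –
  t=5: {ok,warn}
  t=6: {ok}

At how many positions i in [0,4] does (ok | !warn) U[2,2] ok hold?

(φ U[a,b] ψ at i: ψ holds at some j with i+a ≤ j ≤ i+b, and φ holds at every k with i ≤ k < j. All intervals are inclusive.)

Evaluate at each i in [0,4]:
  i=0: ✓ (rhs at j=2; lhs holds on [0,1])
  i=1: ✓ (rhs at j=3; lhs holds on [1,2])
  i=2: ✗ (no rhs in [4,4])
  i=3: ✓ (rhs at j=5; lhs holds on [3,4])
  i=4: ✓ (rhs at j=6; lhs holds on [4,5])
Positions where it holds: {0, 1, 3, 4} → 4.

4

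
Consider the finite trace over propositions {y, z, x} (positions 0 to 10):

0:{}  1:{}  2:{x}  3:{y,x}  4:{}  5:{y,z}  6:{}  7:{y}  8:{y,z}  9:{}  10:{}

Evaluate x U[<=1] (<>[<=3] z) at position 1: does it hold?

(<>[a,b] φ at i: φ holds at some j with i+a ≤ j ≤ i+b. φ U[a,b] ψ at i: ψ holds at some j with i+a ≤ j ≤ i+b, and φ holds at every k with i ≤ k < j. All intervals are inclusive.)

False

Need some j in [1,2] with <>[<=3] z, and x at every k in [1,j-1].
  j=1: <>[<=3] z — fails (none in [1,4]).
  j=2: <>[<=3] z holds, but x fails at k=1 → not this j.
No j in the window works → until fails.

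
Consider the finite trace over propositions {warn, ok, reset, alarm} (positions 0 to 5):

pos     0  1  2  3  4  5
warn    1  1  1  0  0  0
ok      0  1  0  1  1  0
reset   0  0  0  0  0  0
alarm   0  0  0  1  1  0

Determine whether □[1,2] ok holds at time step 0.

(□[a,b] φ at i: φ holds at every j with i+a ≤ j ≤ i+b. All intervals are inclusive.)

No

Check ok at every j in [1,2]:
  j=1: true
  j=2: false
Fails at j=2 → formula fails.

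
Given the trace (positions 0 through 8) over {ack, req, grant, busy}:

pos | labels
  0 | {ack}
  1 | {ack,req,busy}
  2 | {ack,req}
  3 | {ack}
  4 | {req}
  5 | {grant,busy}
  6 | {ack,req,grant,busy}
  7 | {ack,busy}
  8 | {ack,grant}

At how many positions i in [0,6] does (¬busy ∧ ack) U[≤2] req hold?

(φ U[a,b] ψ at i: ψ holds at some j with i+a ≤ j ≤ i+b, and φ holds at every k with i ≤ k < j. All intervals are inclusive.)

6

Evaluate at each i in [0,6]:
  i=0: ✓ (rhs at j=1; lhs holds on [0,0])
  i=1: ✓ (rhs at j=1)
  i=2: ✓ (rhs at j=2)
  i=3: ✓ (rhs at j=4; lhs holds on [3,3])
  i=4: ✓ (rhs at j=4)
  i=5: ✗ (lhs fails at k=5 before rhs at j=6)
  i=6: ✓ (rhs at j=6)
Positions where it holds: {0, 1, 2, 3, 4, 6} → 6.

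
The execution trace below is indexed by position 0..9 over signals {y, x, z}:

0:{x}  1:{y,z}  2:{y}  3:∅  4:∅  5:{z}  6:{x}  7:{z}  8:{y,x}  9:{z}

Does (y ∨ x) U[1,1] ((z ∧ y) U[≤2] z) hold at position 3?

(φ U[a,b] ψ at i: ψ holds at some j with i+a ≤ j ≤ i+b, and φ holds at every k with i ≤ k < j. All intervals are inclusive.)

Does not hold

Need some j in [4,4] with ((z ∧ y) U[≤2] z), and (y ∨ x) at every k in [3,j-1].
  j=4: ((z ∧ y) U[≤2] z) — fails.
No j in the window works → until fails.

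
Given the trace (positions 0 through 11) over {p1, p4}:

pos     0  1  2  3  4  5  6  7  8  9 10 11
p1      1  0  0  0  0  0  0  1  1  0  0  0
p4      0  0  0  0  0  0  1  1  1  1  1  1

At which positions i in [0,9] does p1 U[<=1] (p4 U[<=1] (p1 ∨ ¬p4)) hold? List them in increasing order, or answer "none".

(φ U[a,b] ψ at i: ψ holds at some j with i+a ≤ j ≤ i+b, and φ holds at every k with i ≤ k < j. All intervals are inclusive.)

Evaluate at each i in [0,9]:
  i=0: ✓ (rhs at j=0)
  i=1: ✓ (rhs at j=1)
  i=2: ✓ (rhs at j=2)
  i=3: ✓ (rhs at j=3)
  i=4: ✓ (rhs at j=4)
  i=5: ✓ (rhs at j=5)
  i=6: ✓ (rhs at j=6)
  i=7: ✓ (rhs at j=7)
  i=8: ✓ (rhs at j=8)
  i=9: ✗ (no rhs in [9,10])

0, 1, 2, 3, 4, 5, 6, 7, 8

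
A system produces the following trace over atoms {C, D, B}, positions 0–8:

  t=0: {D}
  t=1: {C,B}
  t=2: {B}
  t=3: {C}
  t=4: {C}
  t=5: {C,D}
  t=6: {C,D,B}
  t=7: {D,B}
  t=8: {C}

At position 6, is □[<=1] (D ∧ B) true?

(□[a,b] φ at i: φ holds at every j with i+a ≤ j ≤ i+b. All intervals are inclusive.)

Check (D ∧ B) at every j in [6,7]:
  j=6: true
  j=7: true
All positions satisfy it → formula holds.

Yes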